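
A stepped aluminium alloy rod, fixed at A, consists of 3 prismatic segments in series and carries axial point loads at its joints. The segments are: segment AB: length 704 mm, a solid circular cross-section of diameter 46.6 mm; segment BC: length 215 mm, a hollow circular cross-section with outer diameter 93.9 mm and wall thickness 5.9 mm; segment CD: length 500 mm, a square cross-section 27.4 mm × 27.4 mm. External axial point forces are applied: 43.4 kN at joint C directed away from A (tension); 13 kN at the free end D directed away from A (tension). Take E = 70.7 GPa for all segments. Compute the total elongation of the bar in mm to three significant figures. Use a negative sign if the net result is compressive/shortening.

Internal axial forces (sectioning from the free end, tension +): N_CD = 13 kN, N_BC = 56.4 kN, N_AB = 56.4 kN.
A_AB = 1706 mm².
A_BC = 1631 mm².
A_CD = 750.8 mm².
δ_AB = 56400·704/(1706·70700) = 0.3293 mm
δ_BC = 56400·215/(1631·70700) = 0.1052 mm
δ_CD = 13000·500/(750.8·70700) = 0.1225 mm
δ = Σδ_i = 0.5569 mm.

0.557 mm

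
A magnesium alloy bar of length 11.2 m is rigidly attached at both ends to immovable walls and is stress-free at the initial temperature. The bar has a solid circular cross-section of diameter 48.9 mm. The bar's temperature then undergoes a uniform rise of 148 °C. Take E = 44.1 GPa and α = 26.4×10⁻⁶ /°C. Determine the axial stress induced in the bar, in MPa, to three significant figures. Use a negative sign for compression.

-172 MPa

Free thermal expansion αLΔT = 26.4e-6 · 11200 · 148 = 43.76 mm.
The walls impose strain ε = −(43.76)/11200 = -3.9072e-03; σ = Eε = 44100 · -3.9072e-03 = -172.3 MPa.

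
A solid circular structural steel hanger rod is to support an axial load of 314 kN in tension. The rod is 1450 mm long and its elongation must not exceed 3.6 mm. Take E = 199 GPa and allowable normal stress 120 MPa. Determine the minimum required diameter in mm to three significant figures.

Required area A ≥ P/σ_allow = 314000/120 = 2617 mm².
For a solid circular section, d ≥ √(4A/π) = 57.72 mm.
Elongation limit: A ≥ PL/(Eδ_allow) = 314000·1450/(199000·3.6) = 635.5 mm² ⇒ d ≥ 28.45 mm.
The stress limit governs.

57.7 mm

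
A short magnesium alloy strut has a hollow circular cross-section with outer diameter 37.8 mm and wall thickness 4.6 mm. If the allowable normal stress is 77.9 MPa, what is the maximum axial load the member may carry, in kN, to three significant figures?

A = 479.8 mm².
P_max = σ_allow · A = 77.9 · 479.8 = 37380 N = 37.38 kN.

37.4 kN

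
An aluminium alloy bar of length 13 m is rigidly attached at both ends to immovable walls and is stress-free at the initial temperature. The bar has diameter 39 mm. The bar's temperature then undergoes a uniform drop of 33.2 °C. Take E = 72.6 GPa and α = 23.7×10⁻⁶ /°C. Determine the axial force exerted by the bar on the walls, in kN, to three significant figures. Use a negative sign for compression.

Free thermal expansion αLΔT = 23.7e-6 · 13000 · -33.2 = -10.23 mm.
The walls impose strain ε = −(-10.23)/13000 = 7.8684e-04; σ = Eε = 72600 · 7.8684e-04 = 57.12 MPa.
Wall reaction R = σ·A = 57.12·1195 = 68240 N = 68.24 kN.

68.2 kN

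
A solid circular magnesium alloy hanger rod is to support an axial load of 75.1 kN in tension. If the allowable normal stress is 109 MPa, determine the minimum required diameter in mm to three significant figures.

29.6 mm

Required area A ≥ P/σ_allow = 75100/109 = 689 mm².
For a solid circular section, d ≥ √(4A/π) = 29.62 mm.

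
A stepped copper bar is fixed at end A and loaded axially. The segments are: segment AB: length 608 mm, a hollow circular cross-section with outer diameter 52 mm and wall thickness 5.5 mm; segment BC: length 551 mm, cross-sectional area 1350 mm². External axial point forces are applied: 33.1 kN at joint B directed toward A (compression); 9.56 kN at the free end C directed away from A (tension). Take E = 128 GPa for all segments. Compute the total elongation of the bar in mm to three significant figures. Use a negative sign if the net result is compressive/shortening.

-0.109 mm

Internal axial forces (sectioning from the free end, tension +): N_BC = 9.56 kN, N_AB = -23.54 kN.
A_AB = 803.5 mm².
δ_AB = -23540·608/(803.5·128000) = -0.1392 mm
δ_BC = 9560·551/(1350·128000) = 0.03048 mm
δ = Σδ_i = -0.1087 mm.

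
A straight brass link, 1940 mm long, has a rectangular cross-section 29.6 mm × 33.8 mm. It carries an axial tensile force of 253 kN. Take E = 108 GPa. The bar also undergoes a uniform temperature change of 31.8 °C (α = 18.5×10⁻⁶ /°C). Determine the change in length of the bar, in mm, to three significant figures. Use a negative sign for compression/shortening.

A = 1000 mm².
δ_mech = NL/(AE) = 253000·1940/(1000·108000) = 4.542 mm.
δ_thermal = αLΔT = 18.5e-6·1940·31.8 = 1.141 mm.
δ = δ_mech + δ_thermal = 5.684 mm.

5.68 mm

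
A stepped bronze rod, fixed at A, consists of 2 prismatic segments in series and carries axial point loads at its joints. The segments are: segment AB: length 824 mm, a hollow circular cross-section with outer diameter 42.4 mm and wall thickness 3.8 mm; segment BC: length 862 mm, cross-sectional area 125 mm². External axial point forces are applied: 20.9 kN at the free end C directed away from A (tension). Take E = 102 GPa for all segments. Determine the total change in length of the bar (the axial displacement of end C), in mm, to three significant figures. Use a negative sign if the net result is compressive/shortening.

1.78 mm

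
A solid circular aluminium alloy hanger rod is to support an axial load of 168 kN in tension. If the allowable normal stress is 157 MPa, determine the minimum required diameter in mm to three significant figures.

36.9 mm

Required area A ≥ P/σ_allow = 168000/157 = 1070 mm².
For a solid circular section, d ≥ √(4A/π) = 36.91 mm.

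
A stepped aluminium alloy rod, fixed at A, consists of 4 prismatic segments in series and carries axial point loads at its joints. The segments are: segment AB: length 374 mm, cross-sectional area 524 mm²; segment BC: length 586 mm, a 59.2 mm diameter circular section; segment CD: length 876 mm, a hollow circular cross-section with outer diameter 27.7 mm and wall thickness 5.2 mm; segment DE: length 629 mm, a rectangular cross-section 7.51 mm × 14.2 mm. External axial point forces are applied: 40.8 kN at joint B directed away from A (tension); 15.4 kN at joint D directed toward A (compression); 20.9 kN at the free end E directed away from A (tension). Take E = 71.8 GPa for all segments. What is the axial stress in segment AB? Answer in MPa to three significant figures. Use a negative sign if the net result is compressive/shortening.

88.4 MPa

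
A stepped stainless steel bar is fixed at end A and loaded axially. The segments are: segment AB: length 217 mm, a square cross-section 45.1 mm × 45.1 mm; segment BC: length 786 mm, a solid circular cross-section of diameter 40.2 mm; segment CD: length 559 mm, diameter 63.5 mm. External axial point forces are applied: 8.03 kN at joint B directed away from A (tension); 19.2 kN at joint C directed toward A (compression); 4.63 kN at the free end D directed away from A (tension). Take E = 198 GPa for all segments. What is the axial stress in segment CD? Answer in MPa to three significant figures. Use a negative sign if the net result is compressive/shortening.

1.46 MPa

Internal axial forces (sectioning from the free end, tension +): N_CD = 4.63 kN, N_BC = -14.57 kN, N_AB = -6.54 kN.
A_CD = 3167 mm².
σ_CD = N_CD/A_CD = 4630/3167 = 1.462 MPa.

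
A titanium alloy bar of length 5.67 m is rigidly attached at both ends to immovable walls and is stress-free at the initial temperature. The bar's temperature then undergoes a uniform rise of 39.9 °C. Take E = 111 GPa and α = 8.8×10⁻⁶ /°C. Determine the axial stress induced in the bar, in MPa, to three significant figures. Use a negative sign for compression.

Free thermal expansion αLΔT = 8.8e-6 · 5670 · 39.9 = 1.991 mm.
The walls impose strain ε = −(1.991)/5670 = -3.5112e-04; σ = Eε = 111000 · -3.5112e-04 = -38.97 MPa.

-39.0 MPa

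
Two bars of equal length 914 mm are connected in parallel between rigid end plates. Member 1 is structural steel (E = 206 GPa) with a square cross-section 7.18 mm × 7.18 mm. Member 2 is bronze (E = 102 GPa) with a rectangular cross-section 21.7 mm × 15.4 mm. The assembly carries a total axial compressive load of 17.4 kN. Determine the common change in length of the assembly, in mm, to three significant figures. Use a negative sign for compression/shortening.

A_1 = 51.55 mm².
A_2 = 334.2 mm².
Equal strain + equilibrium ⇒ each member carries load in proportion to AE: A₁E₁ = 10620000 N, A₂E₂ = 34090000 N, ΣAE = 44710000 N.
δ = PL/ΣAE = -17400·914/44710000 = -0.3557 mm.

-0.356 mm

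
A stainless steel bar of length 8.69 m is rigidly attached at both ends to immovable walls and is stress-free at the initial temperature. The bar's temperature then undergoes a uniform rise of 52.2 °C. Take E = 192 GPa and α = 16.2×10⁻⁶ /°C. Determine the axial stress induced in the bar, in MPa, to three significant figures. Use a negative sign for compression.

-162 MPa

Free thermal expansion αLΔT = 16.2e-6 · 8690 · 52.2 = 7.349 mm.
The walls impose strain ε = −(7.349)/8690 = -8.4564e-04; σ = Eε = 192000 · -8.4564e-04 = -162.4 MPa.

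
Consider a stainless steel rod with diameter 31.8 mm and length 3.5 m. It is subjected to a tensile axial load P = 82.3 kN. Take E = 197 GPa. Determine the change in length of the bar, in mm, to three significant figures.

A = 794.2 mm².
δ_mech = NL/(AE) = 82300·3500/(794.2·197000) = 1.841 mm.

1.84 mm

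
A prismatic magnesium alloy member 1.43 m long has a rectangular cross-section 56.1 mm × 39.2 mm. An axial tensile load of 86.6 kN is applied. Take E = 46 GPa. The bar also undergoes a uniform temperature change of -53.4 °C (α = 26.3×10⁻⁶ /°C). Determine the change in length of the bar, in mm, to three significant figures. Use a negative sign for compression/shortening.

-0.784 mm

A = 2199 mm².
δ_mech = NL/(AE) = 86600·1430/(2199·46000) = 1.224 mm.
δ_thermal = αLΔT = 26.3e-6·1430·-53.4 = -2.008 mm.
δ = δ_mech + δ_thermal = -0.7841 mm.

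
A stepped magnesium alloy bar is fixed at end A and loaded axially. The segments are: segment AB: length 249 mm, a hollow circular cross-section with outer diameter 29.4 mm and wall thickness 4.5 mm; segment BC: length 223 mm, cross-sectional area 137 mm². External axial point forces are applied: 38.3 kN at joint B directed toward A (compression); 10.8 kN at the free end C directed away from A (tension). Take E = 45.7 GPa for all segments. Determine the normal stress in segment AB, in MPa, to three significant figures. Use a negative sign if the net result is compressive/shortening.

-78.1 MPa

Internal axial forces (sectioning from the free end, tension +): N_BC = 10.8 kN, N_AB = -27.5 kN.
A_AB = 352 mm².
σ_AB = N_AB/A_AB = -27500/352 = -78.12 MPa.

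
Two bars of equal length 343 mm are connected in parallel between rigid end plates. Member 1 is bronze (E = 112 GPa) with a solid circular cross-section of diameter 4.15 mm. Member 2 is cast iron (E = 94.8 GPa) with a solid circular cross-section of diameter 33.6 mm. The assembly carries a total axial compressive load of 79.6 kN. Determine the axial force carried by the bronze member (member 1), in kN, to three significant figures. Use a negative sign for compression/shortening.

A_1 = 13.53 mm².
A_2 = 886.7 mm².
Equal strain + equilibrium ⇒ each member carries load in proportion to AE: A₁E₁ = 1515000 N, A₂E₂ = 84060000 N, ΣAE = 85570000 N.
F₁ = P·A₁E₁/ΣAE = -79600·1515000/85570000 = -1409 N.

-1.41 kN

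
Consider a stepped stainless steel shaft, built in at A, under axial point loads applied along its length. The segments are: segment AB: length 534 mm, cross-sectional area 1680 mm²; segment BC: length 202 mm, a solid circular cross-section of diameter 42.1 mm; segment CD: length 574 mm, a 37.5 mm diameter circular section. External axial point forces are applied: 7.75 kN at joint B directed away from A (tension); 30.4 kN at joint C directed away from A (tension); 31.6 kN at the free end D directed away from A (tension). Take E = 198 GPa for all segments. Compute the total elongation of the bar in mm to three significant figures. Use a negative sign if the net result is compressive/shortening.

Internal axial forces (sectioning from the free end, tension +): N_CD = 31.6 kN, N_BC = 62 kN, N_AB = 69.75 kN.
A_BC = 1392 mm².
A_CD = 1104 mm².
δ_AB = 69750·534/(1680·198000) = 0.112 mm
δ_BC = 62000·202/(1392·198000) = 0.04544 mm
δ_CD = 31600·574/(1104·198000) = 0.08294 mm
δ = Σδ_i = 0.2404 mm.

0.240 mm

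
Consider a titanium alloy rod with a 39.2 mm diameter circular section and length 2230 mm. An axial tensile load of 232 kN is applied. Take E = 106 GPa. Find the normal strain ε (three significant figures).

0.00181

A = 1207 mm².
σ = N/A = 192.2 MPa; ε = σ/E = 192.2/106000 = 1.814e-03.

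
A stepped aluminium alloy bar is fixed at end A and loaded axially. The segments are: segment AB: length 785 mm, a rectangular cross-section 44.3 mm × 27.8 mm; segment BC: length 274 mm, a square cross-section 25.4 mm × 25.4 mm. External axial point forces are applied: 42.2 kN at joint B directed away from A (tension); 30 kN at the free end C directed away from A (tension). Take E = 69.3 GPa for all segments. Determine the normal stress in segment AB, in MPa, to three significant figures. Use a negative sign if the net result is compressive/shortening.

Internal axial forces (sectioning from the free end, tension +): N_BC = 30 kN, N_AB = 72.2 kN.
A_AB = 1232 mm².
σ_AB = N_AB/A_AB = 72200/1232 = 58.63 MPa.

58.6 MPa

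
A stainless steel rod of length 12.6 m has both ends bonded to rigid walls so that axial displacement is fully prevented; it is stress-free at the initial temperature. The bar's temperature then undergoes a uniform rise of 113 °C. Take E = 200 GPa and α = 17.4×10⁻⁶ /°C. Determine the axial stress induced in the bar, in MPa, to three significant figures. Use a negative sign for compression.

Free thermal expansion αLΔT = 17.4e-6 · 12600 · 113 = 24.77 mm.
The walls impose strain ε = −(24.77)/12600 = -1.9662e-03; σ = Eε = 200000 · -1.9662e-03 = -393.2 MPa.

-393 MPa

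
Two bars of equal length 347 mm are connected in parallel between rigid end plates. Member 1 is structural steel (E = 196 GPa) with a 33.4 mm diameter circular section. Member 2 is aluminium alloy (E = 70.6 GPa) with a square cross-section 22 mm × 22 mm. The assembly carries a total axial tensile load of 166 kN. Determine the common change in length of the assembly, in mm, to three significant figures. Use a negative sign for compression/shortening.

0.280 mm

A_1 = 876.2 mm².
A_2 = 484 mm².
Equal strain + equilibrium ⇒ each member carries load in proportion to AE: A₁E₁ = 171700000 N, A₂E₂ = 34170000 N, ΣAE = 205900000 N.
δ = PL/ΣAE = 166000·347/205900000 = 0.2798 mm.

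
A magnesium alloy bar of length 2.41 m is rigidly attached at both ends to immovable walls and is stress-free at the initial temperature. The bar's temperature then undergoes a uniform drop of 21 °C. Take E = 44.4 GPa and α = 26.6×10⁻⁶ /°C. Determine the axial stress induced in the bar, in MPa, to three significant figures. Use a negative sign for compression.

Free thermal expansion αLΔT = 26.6e-6 · 2410 · -21 = -1.346 mm.
The walls impose strain ε = −(-1.346)/2410 = 5.5860e-04; σ = Eε = 44400 · 5.5860e-04 = 24.8 MPa.

24.8 MPa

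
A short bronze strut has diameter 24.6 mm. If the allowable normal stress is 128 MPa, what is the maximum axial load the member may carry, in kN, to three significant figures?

60.8 kN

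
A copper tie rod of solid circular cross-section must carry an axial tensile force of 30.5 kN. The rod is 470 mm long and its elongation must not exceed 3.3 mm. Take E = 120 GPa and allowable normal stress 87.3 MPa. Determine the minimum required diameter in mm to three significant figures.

Required area A ≥ P/σ_allow = 30500/87.3 = 349.4 mm².
For a solid circular section, d ≥ √(4A/π) = 21.09 mm.
Elongation limit: A ≥ PL/(Eδ_allow) = 30500·470/(120000·3.3) = 36.2 mm² ⇒ d ≥ 6.789 mm.
The stress limit governs.

21.1 mm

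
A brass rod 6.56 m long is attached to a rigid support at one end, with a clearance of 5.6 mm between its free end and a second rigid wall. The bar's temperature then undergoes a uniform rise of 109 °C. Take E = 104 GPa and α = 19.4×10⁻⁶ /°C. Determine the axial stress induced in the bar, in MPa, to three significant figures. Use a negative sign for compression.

Free thermal expansion αLΔT = 19.4e-6 · 6560 · 109 = 13.87 mm.
The walls engage after the gap closes; constrained expansion = 13.87 − 5.6 = 8.272 mm.
The walls impose strain ε = −(8.272)/6560 = -1.2609e-03; σ = Eε = 104000 · -1.2609e-03 = -131.1 MPa.

-131 MPa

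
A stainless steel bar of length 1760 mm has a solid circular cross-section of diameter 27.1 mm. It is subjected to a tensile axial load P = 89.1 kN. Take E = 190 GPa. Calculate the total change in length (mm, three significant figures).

1.43 mm

A = 576.8 mm².
δ_mech = NL/(AE) = 89100·1760/(576.8·190000) = 1.431 mm.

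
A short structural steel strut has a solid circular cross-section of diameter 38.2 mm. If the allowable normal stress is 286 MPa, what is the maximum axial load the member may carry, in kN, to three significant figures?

328 kN

A = 1146 mm².
P_max = σ_allow · A = 286 · 1146 = 327800 N = 327.8 kN.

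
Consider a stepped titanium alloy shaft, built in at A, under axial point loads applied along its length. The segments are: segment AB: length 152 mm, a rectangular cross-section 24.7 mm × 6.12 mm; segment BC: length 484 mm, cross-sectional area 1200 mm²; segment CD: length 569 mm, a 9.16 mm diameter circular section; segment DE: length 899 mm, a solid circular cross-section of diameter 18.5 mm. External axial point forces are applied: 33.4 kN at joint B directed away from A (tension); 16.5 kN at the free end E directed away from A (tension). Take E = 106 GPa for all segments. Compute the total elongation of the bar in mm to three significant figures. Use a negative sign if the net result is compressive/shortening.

Internal axial forces (sectioning from the free end, tension +): N_DE = 16.5 kN, N_CD = 16.5 kN, N_BC = 16.5 kN, N_AB = 49.9 kN.
A_AB = 151.2 mm².
A_CD = 65.9 mm².
A_DE = 268.8 mm².
δ_AB = 49900·152/(151.2·106000) = 0.4734 mm
δ_BC = 16500·484/(1200·106000) = 0.06278 mm
δ_CD = 16500·569/(65.9·106000) = 1.344 mm
δ_DE = 16500·899/(268.8·106000) = 0.5206 mm
δ = Σδ_i = 2.401 mm.

2.40 mm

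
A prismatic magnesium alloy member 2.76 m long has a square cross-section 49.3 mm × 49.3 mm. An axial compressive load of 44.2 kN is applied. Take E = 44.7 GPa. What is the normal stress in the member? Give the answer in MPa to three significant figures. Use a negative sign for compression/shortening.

A = 2430 mm².
σ = N/A = -44200/2430 = -18.19 MPa.

-18.2 MPa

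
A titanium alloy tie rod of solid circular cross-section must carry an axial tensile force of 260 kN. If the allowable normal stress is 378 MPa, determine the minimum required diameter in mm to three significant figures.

29.6 mm

Required area A ≥ P/σ_allow = 260000/378 = 687.8 mm².
For a solid circular section, d ≥ √(4A/π) = 29.59 mm.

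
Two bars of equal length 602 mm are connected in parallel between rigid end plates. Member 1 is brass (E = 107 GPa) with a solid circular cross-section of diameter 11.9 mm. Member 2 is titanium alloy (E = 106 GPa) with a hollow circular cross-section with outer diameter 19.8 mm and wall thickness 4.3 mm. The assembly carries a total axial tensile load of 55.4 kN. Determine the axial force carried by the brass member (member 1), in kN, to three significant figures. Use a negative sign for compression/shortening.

A_1 = 111.2 mm².
A_2 = 209.4 mm².
Equal strain + equilibrium ⇒ each member carries load in proportion to AE: A₁E₁ = 11900000 N, A₂E₂ = 22200000 N, ΣAE = 34100000 N.
F₁ = P·A₁E₁/ΣAE = 55400·11900000/34100000 = 19340 N.

19.3 kN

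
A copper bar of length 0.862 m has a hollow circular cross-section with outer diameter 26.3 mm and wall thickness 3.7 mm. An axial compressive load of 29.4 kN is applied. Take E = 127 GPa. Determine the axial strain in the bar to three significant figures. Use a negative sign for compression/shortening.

-8.81e-04

A = 262.7 mm².
σ = N/A = -111.9 MPa; ε = σ/E = -111.9/127000 = -8.812e-04.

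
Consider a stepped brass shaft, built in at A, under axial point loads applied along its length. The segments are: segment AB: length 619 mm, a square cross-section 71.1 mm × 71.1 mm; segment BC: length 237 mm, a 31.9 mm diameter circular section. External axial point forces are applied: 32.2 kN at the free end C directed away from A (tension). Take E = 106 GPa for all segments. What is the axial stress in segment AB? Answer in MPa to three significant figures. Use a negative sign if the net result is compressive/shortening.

6.37 MPa

Internal axial forces (sectioning from the free end, tension +): N_BC = 32.2 kN, N_AB = 32.2 kN.
A_AB = 5055 mm².
σ_AB = N_AB/A_AB = 32200/5055 = 6.37 MPa.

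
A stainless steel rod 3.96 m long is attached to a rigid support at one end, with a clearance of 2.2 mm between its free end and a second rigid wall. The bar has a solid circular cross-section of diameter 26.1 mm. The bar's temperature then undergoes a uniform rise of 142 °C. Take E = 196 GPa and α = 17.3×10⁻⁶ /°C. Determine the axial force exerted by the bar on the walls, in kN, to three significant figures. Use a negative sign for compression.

Free thermal expansion αLΔT = 17.3e-6 · 3960 · 142 = 9.728 mm.
The walls engage after the gap closes; constrained expansion = 9.728 − 2.2 = 7.528 mm.
The walls impose strain ε = −(7.528)/3960 = -1.9010e-03; σ = Eε = 196000 · -1.9010e-03 = -372.6 MPa.
Wall reaction R = σ·A = -372.6·535 = -199400 N = -199.4 kN.

-199 kN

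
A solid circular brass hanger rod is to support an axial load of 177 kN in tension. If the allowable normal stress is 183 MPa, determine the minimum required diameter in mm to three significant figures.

Required area A ≥ P/σ_allow = 177000/183 = 967.2 mm².
For a solid circular section, d ≥ √(4A/π) = 35.09 mm.

35.1 mm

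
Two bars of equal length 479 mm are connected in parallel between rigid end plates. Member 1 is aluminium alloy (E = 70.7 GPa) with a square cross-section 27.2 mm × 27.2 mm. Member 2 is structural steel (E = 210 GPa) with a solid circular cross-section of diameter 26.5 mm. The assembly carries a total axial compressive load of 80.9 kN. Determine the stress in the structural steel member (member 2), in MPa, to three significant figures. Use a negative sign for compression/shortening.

-101 MPa

A_1 = 739.8 mm².
A_2 = 551.5 mm².
Equal strain + equilibrium ⇒ each member carries load in proportion to AE: A₁E₁ = 52310000 N, A₂E₂ = 115800000 N, ΣAE = 168100000 N.
σ₂ = P·E₂/ΣAE = -80900·210000/168100000 = -101 MPa.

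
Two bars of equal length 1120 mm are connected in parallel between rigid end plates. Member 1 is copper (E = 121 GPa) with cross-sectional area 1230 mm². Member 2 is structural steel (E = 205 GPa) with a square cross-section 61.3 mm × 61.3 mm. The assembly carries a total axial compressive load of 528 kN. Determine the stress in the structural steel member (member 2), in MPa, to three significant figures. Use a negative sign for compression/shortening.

A_2 = 3758 mm².
Equal strain + equilibrium ⇒ each member carries load in proportion to AE: A₁E₁ = 148800000 N, A₂E₂ = 770300000 N, ΣAE = 919200000 N.
σ₂ = P·E₂/ΣAE = -528000·205000/919200000 = -117.8 MPa.

-118 MPa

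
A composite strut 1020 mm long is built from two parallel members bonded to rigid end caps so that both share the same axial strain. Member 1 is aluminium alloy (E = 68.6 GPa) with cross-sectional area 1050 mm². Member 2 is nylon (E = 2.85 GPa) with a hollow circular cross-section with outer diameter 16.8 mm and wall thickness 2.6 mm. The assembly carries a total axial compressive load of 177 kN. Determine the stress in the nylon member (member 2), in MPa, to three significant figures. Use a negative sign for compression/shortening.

A_2 = 116 mm².
Equal strain + equilibrium ⇒ each member carries load in proportion to AE: A₁E₁ = 72030000 N, A₂E₂ = 330600 N, ΣAE = 72360000 N.
σ₂ = P·E₂/ΣAE = -177000·2850/72360000 = -6.971 MPa.

-6.97 MPa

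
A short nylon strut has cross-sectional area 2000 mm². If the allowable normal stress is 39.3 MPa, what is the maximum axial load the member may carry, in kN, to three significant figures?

P_max = σ_allow · A = 39.3 · 2000 = 78600 N = 78.6 kN.

78.6 kN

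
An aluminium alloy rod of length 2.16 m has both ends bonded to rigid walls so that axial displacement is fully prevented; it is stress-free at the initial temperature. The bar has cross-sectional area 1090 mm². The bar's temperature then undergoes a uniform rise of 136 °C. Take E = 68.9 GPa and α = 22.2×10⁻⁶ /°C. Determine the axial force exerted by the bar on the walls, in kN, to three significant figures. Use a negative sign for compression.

-227 kN

Free thermal expansion αLΔT = 22.2e-6 · 2160 · 136 = 6.521 mm.
The walls impose strain ε = −(6.521)/2160 = -3.0192e-03; σ = Eε = 68900 · -3.0192e-03 = -208 MPa.
Wall reaction R = σ·A = -208·1090 = -226700 N = -226.7 kN.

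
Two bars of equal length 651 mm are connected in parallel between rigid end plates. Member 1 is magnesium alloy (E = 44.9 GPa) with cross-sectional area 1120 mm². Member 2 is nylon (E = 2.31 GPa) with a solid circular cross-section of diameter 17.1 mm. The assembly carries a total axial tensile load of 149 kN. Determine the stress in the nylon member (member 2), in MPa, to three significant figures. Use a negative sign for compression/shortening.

6.77 MPa

A_2 = 229.7 mm².
Equal strain + equilibrium ⇒ each member carries load in proportion to AE: A₁E₁ = 50290000 N, A₂E₂ = 530500 N, ΣAE = 50820000 N.
σ₂ = P·E₂/ΣAE = 149000·2310/50820000 = 6.773 MPa.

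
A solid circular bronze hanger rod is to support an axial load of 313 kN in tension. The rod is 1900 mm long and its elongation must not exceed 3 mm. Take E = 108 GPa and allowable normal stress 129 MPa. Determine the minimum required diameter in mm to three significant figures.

55.6 mm

Required area A ≥ P/σ_allow = 313000/129 = 2426 mm².
For a solid circular section, d ≥ √(4A/π) = 55.58 mm.
Elongation limit: A ≥ PL/(Eδ_allow) = 313000·1900/(108000·3) = 1835 mm² ⇒ d ≥ 48.34 mm.
The stress limit governs.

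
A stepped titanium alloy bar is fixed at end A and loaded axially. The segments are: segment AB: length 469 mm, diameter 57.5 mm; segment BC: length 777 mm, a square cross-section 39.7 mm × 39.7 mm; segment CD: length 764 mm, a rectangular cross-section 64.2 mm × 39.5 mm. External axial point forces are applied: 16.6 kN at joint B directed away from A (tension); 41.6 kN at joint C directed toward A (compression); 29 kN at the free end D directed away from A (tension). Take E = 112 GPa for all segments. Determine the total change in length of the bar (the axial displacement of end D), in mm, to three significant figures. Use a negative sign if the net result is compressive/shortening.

0.0290 mm

Internal axial forces (sectioning from the free end, tension +): N_CD = 29 kN, N_BC = -12.6 kN, N_AB = 4 kN.
A_AB = 2597 mm².
A_BC = 1576 mm².
A_CD = 2536 mm².
δ_AB = 4000·469/(2597·112000) = 0.00645 mm
δ_BC = -12600·777/(1576·112000) = -0.05546 mm
δ_CD = 29000·764/(2536·112000) = 0.07801 mm
δ = Σδ_i = 0.029 mm.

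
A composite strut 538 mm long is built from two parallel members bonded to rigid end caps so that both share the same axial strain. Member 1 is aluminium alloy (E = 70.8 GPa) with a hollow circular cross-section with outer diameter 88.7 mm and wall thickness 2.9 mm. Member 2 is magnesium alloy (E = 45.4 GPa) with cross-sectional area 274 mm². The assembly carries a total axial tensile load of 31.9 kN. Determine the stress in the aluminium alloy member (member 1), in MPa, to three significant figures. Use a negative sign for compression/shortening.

33.3 MPa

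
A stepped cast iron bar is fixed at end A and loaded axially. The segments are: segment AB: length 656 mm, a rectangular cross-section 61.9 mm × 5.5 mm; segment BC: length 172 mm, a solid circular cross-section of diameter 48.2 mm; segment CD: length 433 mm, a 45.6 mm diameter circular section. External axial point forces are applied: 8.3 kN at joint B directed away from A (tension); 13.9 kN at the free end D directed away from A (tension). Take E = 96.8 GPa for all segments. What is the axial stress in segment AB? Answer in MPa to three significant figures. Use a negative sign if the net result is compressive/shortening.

Internal axial forces (sectioning from the free end, tension +): N_CD = 13.9 kN, N_BC = 13.9 kN, N_AB = 22.2 kN.
A_AB = 340.4 mm².
σ_AB = N_AB/A_AB = 22200/340.4 = 65.21 MPa.

65.2 MPa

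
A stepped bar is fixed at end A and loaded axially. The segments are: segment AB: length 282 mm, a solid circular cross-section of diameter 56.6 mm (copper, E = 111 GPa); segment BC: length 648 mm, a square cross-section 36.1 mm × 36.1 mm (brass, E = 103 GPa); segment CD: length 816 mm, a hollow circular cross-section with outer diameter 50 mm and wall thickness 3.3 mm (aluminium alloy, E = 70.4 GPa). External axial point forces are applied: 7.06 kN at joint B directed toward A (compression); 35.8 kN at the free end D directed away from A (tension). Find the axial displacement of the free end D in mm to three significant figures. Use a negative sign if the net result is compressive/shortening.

Internal axial forces (sectioning from the free end, tension +): N_CD = 35.8 kN, N_BC = 35.8 kN, N_AB = 28.74 kN.
A_AB = 2516 mm².
A_BC = 1303 mm².
A_CD = 484.2 mm².
δ_AB = 28740·282/(2516·111000) = 0.02902 mm
δ_BC = 35800·648/(1303·103000) = 0.1728 mm
δ_CD = 35800·816/(484.2·70400) = 0.8571 mm
δ = Σδ_i = 1.059 mm.

1.06 mm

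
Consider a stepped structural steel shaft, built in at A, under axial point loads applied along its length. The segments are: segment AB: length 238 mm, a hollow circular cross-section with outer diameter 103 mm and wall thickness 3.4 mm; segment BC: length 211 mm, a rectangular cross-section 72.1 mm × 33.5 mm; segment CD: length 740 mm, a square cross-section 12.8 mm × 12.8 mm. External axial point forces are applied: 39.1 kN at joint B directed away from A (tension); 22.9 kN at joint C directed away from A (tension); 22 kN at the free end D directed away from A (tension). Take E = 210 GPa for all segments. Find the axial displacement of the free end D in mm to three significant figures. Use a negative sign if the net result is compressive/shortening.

0.581 mm

Internal axial forces (sectioning from the free end, tension +): N_CD = 22 kN, N_BC = 44.9 kN, N_AB = 84 kN.
A_AB = 1064 mm².
A_BC = 2415 mm².
A_CD = 163.8 mm².
δ_AB = 84000·238/(1064·210000) = 0.08948 mm
δ_BC = 44900·211/(2415·210000) = 0.01868 mm
δ_CD = 22000·740/(163.8·210000) = 0.4732 mm
δ = Σδ_i = 0.5813 mm.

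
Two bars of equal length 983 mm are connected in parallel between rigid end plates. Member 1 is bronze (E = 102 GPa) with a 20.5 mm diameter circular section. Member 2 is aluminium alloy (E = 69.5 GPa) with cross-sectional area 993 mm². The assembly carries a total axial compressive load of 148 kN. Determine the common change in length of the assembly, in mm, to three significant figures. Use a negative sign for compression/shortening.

A_1 = 330.1 mm².
Equal strain + equilibrium ⇒ each member carries load in proportion to AE: A₁E₁ = 33670000 N, A₂E₂ = 69010000 N, ΣAE = 102700000 N.
δ = PL/ΣAE = -148000·983/102700000 = -1.417 mm.

-1.42 mm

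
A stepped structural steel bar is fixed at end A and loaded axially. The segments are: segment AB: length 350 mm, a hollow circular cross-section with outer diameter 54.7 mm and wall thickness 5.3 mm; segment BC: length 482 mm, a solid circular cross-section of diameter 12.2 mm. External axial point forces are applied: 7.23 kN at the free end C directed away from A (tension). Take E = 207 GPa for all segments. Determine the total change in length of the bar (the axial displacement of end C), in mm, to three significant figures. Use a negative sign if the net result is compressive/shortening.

Internal axial forces (sectioning from the free end, tension +): N_BC = 7.23 kN, N_AB = 7.23 kN.
A_AB = 822.5 mm².
A_BC = 116.9 mm².
δ_AB = 7230·350/(822.5·207000) = 0.01486 mm
δ_BC = 7230·482/(116.9·207000) = 0.144 mm
δ = Σδ_i = 0.1589 mm.

0.159 mm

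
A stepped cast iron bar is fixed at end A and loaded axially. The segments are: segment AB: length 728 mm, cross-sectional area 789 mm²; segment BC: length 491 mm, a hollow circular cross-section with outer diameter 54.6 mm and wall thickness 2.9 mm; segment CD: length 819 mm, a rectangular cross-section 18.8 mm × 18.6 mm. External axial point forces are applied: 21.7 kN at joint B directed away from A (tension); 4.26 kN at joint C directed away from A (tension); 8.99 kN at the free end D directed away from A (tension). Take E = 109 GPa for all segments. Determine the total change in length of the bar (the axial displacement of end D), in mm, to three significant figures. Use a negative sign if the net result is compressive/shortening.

0.616 mm

Internal axial forces (sectioning from the free end, tension +): N_CD = 8.99 kN, N_BC = 13.25 kN, N_AB = 34.95 kN.
A_BC = 471 mm².
A_CD = 349.7 mm².
δ_AB = 34950·728/(789·109000) = 0.2959 mm
δ_BC = 13250·491/(471·109000) = 0.1267 mm
δ_CD = 8990·819/(349.7·109000) = 0.1932 mm
δ = Σδ_i = 0.6157 mm.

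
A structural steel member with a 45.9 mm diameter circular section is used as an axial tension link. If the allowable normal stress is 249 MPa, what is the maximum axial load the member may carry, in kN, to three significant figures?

412 kN

A = 1655 mm².
P_max = σ_allow · A = 249 · 1655 = 412000 N = 412 kN.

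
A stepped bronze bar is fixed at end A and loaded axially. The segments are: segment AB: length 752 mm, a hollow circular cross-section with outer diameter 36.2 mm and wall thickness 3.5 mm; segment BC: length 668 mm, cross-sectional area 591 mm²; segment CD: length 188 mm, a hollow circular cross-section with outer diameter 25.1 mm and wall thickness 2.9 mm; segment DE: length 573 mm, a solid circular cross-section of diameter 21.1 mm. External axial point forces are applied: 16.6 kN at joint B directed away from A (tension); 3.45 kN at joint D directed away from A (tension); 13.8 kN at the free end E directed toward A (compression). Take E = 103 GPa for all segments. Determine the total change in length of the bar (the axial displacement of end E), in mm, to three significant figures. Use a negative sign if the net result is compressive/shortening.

Internal axial forces (sectioning from the free end, tension +): N_DE = -13.8 kN, N_CD = -10.35 kN, N_BC = -10.35 kN, N_AB = 6.25 kN.
A_AB = 359.6 mm².
A_CD = 202.3 mm².
A_DE = 349.7 mm².
δ_AB = 6250·752/(359.6·103000) = 0.1269 mm
δ_BC = -10350·668/(591·103000) = -0.1136 mm
δ_CD = -10350·188/(202.3·103000) = -0.0934 mm
δ_DE = -13800·573/(349.7·103000) = -0.2196 mm
δ = Σδ_i = -0.2996 mm.

-0.300 mm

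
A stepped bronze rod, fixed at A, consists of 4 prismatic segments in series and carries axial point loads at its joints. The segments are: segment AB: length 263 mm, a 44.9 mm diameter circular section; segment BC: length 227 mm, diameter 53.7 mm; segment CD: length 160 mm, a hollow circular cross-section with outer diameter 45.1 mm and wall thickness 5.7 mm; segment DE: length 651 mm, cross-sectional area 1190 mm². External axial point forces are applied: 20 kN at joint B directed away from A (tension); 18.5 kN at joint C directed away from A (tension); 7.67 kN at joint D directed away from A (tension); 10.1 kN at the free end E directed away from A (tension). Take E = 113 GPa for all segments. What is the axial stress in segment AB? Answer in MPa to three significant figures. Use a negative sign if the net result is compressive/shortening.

35.5 MPa

Internal axial forces (sectioning from the free end, tension +): N_DE = 10.1 kN, N_CD = 17.77 kN, N_BC = 36.27 kN, N_AB = 56.27 kN.
A_AB = 1583 mm².
σ_AB = N_AB/A_AB = 56270/1583 = 35.54 MPa.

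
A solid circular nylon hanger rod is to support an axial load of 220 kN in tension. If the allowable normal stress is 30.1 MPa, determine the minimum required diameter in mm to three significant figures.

96.5 mm

Required area A ≥ P/σ_allow = 220000/30.1 = 7309 mm².
For a solid circular section, d ≥ √(4A/π) = 96.47 mm.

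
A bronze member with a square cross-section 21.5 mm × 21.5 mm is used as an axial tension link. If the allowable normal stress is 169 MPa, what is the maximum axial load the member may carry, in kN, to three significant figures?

78.1 kN

A = 462.2 mm².
P_max = σ_allow · A = 169 · 462.2 = 78120 N = 78.12 kN.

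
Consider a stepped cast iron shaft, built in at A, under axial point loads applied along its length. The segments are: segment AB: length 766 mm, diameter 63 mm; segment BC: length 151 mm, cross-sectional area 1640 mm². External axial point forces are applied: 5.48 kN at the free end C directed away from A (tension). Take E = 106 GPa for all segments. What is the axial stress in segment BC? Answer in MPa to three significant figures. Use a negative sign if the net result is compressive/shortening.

Internal axial forces (sectioning from the free end, tension +): N_BC = 5.48 kN, N_AB = 5.48 kN.
σ_BC = N_BC/A_BC = 5480/1640 = 3.341 MPa.

3.34 MPa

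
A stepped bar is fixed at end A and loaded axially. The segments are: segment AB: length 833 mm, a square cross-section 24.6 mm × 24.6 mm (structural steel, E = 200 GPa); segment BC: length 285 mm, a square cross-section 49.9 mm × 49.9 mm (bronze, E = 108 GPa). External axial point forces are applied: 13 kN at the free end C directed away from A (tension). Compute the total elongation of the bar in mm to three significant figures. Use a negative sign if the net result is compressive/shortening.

0.103 mm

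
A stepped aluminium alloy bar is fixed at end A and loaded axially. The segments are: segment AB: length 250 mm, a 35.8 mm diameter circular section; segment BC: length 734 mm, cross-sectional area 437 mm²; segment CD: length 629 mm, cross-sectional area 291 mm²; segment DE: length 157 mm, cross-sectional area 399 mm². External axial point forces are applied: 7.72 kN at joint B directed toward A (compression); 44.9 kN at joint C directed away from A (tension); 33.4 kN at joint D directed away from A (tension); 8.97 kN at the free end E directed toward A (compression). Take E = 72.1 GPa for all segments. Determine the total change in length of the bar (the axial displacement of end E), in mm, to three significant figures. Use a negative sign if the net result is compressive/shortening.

2.51 mm

Internal axial forces (sectioning from the free end, tension +): N_DE = -8.97 kN, N_CD = 24.43 kN, N_BC = 69.33 kN, N_AB = 61.61 kN.
A_AB = 1007 mm².
δ_AB = 61610·250/(1007·72100) = 0.2122 mm
δ_BC = 69330·734/(437·72100) = 1.615 mm
δ_CD = 24430·629/(291·72100) = 0.7324 mm
δ_DE = -8970·157/(399·72100) = -0.04895 mm
δ = Σδ_i = 2.511 mm.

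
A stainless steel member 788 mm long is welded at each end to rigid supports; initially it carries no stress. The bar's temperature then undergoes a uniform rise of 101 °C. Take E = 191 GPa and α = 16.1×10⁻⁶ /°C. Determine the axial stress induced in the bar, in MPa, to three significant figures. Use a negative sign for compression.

Free thermal expansion αLΔT = 16.1e-6 · 788 · 101 = 1.281 mm.
The walls impose strain ε = −(1.281)/788 = -1.6261e-03; σ = Eε = 191000 · -1.6261e-03 = -310.6 MPa.

-311 MPa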